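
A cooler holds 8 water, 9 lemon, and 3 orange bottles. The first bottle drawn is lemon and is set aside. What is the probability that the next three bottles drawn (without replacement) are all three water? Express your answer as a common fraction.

With the first bottle removed, 8 water remain out of 19.
P = 8/19 × 7/18 × 6/17 = 336/5814 = 56/969.

56/969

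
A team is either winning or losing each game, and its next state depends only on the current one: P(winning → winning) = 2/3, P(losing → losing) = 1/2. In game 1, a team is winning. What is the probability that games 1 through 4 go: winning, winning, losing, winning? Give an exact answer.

Game 1 is given. For each transition, use the conditional probability from the current state:
P(winning | winning) = 2/3; P(losing | winning) = 1/3; P(winning | losing) = 1/2.
P = 2/3 × 1/3 × 1/2 = 2/18 = 1/9.

1/9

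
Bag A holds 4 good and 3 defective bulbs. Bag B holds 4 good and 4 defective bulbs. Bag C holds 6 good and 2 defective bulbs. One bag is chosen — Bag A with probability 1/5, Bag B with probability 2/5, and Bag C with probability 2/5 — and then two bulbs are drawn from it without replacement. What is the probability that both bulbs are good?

5/14

From Bag A: P(both good) = (4/7)(3/6) = 2/7.
From Bag B: P(both good) = (4/8)(3/7) = 3/14.
From Bag C: P(both good) = (6/8)(5/7) = 15/28.
Total probability = (1/5)(2/7) + (2/5)(3/14) + (2/5)(15/28) = 5/14.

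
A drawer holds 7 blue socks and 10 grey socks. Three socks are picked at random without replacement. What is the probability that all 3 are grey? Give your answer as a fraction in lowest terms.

P(all grey) = 10/17 × 9/16 × 8/15 = 720/4080 = 3/17.

3/17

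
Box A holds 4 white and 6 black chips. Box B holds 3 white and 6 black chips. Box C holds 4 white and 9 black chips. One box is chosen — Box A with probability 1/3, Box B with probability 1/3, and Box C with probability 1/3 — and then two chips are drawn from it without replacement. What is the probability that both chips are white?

229/2340

From Box A: P(both white) = (4/10)(3/9) = 2/15.
From Box B: P(both white) = (3/9)(2/8) = 1/12.
From Box C: P(both white) = (4/13)(3/12) = 1/13.
Total probability = (1/3)(2/15) + (1/3)(1/12) + (1/3)(1/13) = 229/2340.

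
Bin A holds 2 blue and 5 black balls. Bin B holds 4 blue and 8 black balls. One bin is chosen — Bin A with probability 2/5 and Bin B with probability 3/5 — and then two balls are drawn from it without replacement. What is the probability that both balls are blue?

17/231

From Bin A: P(both blue) = (2/7)(1/6) = 1/21.
From Bin B: P(both blue) = (4/12)(3/11) = 1/11.
Total probability = (2/5)(1/21) + (3/5)(1/11) = 17/231.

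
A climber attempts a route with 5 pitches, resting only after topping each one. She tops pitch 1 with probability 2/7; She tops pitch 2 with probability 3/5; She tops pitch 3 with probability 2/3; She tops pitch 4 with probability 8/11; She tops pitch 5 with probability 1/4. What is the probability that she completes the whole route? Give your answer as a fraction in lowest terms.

Multiplying along the chain,
P = 2/7 × 3/5 × 2/3 × 8/11 × 1/4 = 96/4620 = 8/385.

8/385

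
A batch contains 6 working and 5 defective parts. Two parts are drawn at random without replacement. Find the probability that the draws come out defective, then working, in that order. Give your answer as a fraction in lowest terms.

Each draw changes the counts, so multiply the conditional probabilities along the sequence:
P = 5/11 × 6/10 = 30/110 = 3/11.

3/11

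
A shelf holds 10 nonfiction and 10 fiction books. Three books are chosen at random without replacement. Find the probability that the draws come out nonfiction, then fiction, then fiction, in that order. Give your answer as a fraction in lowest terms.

5/38

Multiply the probability of each draw given the previous ones:
P = 10/20 × 10/19 × 9/18 = 900/6840 = 5/38.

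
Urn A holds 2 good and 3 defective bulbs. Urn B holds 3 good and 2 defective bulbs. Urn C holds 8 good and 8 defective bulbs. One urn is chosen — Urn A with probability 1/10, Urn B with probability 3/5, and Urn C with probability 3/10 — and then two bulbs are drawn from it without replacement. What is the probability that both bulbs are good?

From Urn A: P(both good) = (2/5)(1/4) = 1/10.
From Urn B: P(both good) = (3/5)(2/4) = 3/10.
From Urn C: P(both good) = (8/16)(7/15) = 7/30.
Total probability = (1/10)(1/10) + (3/5)(3/10) + (3/10)(7/30) = 13/50.

13/50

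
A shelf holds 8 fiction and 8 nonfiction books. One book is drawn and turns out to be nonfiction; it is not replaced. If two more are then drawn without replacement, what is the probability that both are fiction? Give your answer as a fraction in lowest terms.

After the first draw, 8 of the remaining 15 books are fiction.
P = 8/15 × 7/14 = 56/210 = 4/15.

4/15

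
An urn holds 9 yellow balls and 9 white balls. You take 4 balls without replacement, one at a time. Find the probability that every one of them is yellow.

7/170

P(every draw is yellow) = 9/18 × 8/17 × 7/16 × 6/15 = 3024/73440 = 7/170.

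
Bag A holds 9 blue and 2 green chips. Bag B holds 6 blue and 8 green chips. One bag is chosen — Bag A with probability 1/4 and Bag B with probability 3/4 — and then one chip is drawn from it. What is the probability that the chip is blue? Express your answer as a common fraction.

From Bag A: P(blue) = 9/11.
From Bag B: P(blue) = 6/14.
Total probability = (1/4)(9/11) + (3/4)(6/14) = 81/154.

81/154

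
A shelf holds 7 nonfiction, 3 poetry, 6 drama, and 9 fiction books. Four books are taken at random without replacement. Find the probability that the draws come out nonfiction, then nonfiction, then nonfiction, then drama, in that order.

Chain rule:
P = 7/25 × 6/24 × 5/23 × 6/22 = 1260/303600 = 21/5060.

21/5060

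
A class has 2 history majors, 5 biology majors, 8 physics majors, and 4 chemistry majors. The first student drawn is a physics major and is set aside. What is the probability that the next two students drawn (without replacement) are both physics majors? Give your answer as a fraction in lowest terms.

7/51

With the first student removed, 7 physics majors remain out of 18.
P = 7/18 × 6/17 = 42/306 = 7/51.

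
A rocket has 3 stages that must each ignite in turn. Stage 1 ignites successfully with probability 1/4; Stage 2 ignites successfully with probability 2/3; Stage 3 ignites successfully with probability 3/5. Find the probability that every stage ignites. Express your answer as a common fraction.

1/10

Each stage is reached only if all earlier stages succeed, so
P = 1/4 × 2/3 × 3/5 = 6/60 = 1/10.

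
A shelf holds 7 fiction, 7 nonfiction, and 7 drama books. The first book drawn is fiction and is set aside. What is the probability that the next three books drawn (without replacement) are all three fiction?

1/57

After the first draw, 6 of the remaining 20 books are fiction.
P = 6/20 × 5/19 × 4/18 = 120/6840 = 1/57.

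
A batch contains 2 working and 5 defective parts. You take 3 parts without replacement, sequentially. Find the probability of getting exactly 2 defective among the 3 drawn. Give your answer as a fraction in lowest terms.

One ordering (defective drawn first) has probability 5/7 × 4/6 × 2/5 = 40/210 = 4/21.
There are C(3,2) = 3 such orderings, each equally likely, so P = 3 × 4/21 = 4/7.

4/7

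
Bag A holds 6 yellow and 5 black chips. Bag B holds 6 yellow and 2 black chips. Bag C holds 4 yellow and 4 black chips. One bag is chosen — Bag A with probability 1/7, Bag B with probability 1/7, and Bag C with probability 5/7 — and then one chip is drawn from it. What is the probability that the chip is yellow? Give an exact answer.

From Bag A: P(yellow) = 6/11.
From Bag B: P(yellow) = 6/8.
From Bag C: P(yellow) = 4/8.
Total probability = (1/7)(6/11) + (1/7)(6/8) + (5/7)(4/8) = 167/308.

167/308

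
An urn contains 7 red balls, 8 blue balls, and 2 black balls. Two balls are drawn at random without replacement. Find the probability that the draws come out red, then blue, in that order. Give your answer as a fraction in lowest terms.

7/34

Multiply the probability of each draw given the previous ones:
P = 7/17 × 8/16 = 56/272 = 7/34.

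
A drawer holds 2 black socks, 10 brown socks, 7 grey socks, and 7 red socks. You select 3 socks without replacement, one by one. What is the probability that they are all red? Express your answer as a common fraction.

7/520

P(every draw is red) = 7/26 × 6/25 × 5/24 = 210/15600 = 7/520.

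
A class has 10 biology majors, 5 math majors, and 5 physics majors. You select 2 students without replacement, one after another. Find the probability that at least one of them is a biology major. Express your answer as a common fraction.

29/38

P(no biology majors) = 10/20 × 9/19 = 90/380 = 9/38.
P(at least one) = 1 − 9/38 = 29/38.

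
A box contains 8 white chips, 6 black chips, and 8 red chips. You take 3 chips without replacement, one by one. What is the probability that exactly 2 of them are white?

14/55

One ordering (white drawn first) has probability 8/22 × 7/21 × 14/20 = 784/9240 = 14/165.
There are C(3,2) = 3 such orderings, each equally likely, so P = 3 × 14/165 = 14/55.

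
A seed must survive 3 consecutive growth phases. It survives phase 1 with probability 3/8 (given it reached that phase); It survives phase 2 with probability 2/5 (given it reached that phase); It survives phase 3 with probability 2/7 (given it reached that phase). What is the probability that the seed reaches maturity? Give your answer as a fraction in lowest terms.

Multiplying along the chain,
P = 3/8 × 2/5 × 2/7 = 12/280 = 3/70.

3/70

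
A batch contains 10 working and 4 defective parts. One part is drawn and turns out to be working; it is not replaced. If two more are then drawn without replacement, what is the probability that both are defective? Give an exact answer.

After the first draw, 4 of the remaining 13 parts are defective.
P = 4/13 × 3/12 = 12/156 = 1/13.

1/13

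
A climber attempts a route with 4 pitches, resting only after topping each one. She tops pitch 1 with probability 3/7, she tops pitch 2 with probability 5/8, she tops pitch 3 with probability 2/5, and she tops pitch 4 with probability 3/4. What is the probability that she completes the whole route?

9/112

Each stage is reached only if all earlier stages succeed, so
P = 3/7 × 5/8 × 2/5 × 3/4 = 90/1120 = 9/112.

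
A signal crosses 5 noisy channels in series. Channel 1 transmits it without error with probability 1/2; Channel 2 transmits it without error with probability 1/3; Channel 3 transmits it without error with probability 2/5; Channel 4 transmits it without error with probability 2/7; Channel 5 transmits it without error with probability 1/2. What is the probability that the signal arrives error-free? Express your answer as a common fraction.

Each stage is reached only if all earlier stages succeed, so
P = 1/2 × 1/3 × 2/5 × 2/7 × 1/2 = 4/420 = 1/105.

1/105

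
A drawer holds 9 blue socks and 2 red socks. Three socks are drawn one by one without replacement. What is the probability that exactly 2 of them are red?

3/55

One ordering (red drawn first) has probability 2/11 × 1/10 × 9/9 = 18/990 = 1/55.
There are C(3,2) = 3 such orderings, each equally likely, so P = 3 × 1/55 = 3/55.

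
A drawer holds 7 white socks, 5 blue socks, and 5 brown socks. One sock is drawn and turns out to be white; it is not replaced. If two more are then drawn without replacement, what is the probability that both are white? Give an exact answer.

With the first sock removed, 6 white remain out of 16.
P = 6/16 × 5/15 = 30/240 = 1/8.

1/8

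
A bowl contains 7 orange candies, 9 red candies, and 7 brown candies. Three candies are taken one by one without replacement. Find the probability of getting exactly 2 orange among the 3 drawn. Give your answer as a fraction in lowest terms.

48/253

One ordering (orange drawn first) has probability 7/23 × 6/22 × 16/21 = 672/10626 = 16/253.
There are C(3,2) = 3 such orderings, each equally likely, so P = 3 × 16/253 = 48/253.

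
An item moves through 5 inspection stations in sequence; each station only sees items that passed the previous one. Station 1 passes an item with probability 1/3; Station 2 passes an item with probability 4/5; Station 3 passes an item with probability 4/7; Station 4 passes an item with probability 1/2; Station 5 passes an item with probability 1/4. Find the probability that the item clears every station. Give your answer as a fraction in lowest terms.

2/105

Each stage is reached only if all earlier stages succeed, so
P = 1/3 × 4/5 × 4/7 × 1/2 × 1/4 = 16/840 = 2/105.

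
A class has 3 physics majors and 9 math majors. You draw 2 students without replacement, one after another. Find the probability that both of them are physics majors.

P = 3/12 × 2/11 = 6/132 = 1/22.

1/22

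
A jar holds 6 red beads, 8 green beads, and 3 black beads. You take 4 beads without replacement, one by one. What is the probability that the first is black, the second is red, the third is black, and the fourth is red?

Each draw changes the counts, so multiply the conditional probabilities along the sequence:
P = 3/17 × 6/16 × 2/15 × 5/14 = 180/57120 = 3/952.

3/952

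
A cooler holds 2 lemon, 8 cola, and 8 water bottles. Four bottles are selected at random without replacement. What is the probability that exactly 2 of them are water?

7/17

One ordering (water drawn first) has probability 8/18 × 7/17 × 10/16 × 9/15 = 5040/73440 = 7/102.
There are C(4,2) = 6 such orderings, each equally likely, so P = 6 × 7/102 = 7/17.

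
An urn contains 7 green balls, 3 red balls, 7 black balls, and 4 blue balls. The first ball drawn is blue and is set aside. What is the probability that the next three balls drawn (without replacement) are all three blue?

With the first ball removed, 3 blue remain out of 20.
P = 3/20 × 2/19 × 1/18 = 6/6840 = 1/1140.

1/1140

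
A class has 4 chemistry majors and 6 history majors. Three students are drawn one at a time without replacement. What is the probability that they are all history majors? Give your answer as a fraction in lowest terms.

1/6

P = 6/10 × 5/9 × 4/8 = 120/720 = 1/6.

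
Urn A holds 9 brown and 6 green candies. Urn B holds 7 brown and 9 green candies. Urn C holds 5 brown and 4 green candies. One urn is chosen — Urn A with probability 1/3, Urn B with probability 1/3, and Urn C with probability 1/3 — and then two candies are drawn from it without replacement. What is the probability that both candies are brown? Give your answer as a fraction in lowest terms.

From Urn A: P(both brown) = (9/15)(8/14) = 12/35.
From Urn B: P(both brown) = (7/16)(6/15) = 7/40.
From Urn C: P(both brown) = (5/9)(4/8) = 5/18.
Total probability = (1/3)(12/35) + (1/3)(7/40) + (1/3)(5/18) = 401/1512.

401/1512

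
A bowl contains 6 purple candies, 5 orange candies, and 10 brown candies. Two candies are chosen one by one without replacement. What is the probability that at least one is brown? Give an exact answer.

31/42

P(no brown) = 11/21 × 10/20 = 110/420 = 11/42.
P(at least one) = 1 − 11/42 = 31/42.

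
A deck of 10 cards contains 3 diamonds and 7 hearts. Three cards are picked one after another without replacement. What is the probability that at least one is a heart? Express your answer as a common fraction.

119/120

P(no hearts) = 3/10 × 2/9 × 1/8 = 6/720 = 1/120.
P(at least one) = 1 − 1/120 = 119/120.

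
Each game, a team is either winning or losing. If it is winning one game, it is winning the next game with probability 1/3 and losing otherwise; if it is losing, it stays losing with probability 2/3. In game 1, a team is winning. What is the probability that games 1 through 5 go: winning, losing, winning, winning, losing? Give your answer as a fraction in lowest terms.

4/81

Game 1 is given. For each transition, use the conditional probability from the current state:
P(losing | winning) = 2/3; P(winning | losing) = 1/3; P(winning | winning) = 1/3; P(losing | winning) = 2/3.
P = 2/3 × 1/3 × 1/3 × 2/3 = 4/81.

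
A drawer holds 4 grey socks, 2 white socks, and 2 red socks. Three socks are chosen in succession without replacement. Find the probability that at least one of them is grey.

P(no grey) = 4/8 × 3/7 × 2/6 = 24/336 = 1/14.
P(at least one) = 1 − 1/14 = 13/14.

13/14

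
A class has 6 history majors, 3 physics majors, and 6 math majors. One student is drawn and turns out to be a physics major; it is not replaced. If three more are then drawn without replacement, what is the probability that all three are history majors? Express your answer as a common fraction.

With the first student removed, 6 history majors remain out of 14.
P = 6/14 × 5/13 × 4/12 = 120/2184 = 5/91.

5/91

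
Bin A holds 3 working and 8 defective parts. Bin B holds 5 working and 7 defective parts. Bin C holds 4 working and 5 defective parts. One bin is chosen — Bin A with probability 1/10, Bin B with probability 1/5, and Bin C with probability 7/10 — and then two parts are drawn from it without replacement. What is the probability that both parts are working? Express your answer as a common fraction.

From Bin A: P(both working) = (3/11)(2/10) = 3/55.
From Bin B: P(both working) = (5/12)(4/11) = 5/33.
From Bin C: P(both working) = (4/9)(3/8) = 1/6.
Total probability = (1/10)(3/55) + (1/5)(5/33) + (7/10)(1/6) = 503/3300.

503/3300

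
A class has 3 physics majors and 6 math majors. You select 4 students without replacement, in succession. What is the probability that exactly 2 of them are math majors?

5/14

One ordering (math majors drawn first) has probability 6/9 × 5/8 × 3/7 × 2/6 = 180/3024 = 5/84.
There are C(4,2) = 6 such orderings, each equally likely, so P = 6 × 5/84 = 5/14.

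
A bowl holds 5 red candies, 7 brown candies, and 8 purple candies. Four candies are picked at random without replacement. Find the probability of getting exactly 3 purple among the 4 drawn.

One ordering (purple drawn first) has probability 8/20 × 7/19 × 6/18 × 12/17 = 4032/116280 = 56/1615.
There are C(4,3) = 4 such orderings, each equally likely, so P = 4 × 56/1615 = 224/1615.

224/1615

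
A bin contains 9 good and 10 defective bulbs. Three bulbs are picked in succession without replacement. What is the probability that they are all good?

P(every draw is good) = 9/19 × 8/18 × 7/17 = 504/5814 = 28/323.

28/323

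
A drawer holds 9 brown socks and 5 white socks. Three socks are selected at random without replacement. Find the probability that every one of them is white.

5/182

P = 5/14 × 4/13 × 3/12 = 60/2184 = 5/182.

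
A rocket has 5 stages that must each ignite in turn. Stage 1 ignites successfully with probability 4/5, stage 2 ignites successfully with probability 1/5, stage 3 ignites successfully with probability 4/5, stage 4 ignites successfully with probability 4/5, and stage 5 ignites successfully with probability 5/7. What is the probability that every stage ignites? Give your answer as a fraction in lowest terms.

Multiplying along the chain,
P = 4/5 × 1/5 × 4/5 × 4/5 × 5/7 = 320/4375 = 64/875.

64/875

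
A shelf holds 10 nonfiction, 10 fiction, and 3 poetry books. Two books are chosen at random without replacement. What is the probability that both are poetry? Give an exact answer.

P(all poetry) = 3/23 × 2/22 = 6/506 = 3/253.

3/253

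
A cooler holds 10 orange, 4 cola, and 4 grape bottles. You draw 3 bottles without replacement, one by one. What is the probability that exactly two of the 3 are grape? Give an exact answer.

One ordering (grape drawn first) has probability 4/18 × 3/17 × 14/16 = 168/4896 = 7/204.
There are C(3,2) = 3 such orderings, each equally likely, so P = 3 × 7/204 = 7/68.

7/68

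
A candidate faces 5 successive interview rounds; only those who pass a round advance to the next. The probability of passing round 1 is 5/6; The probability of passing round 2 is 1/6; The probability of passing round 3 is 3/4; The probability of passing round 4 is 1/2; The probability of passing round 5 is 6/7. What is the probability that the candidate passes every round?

Multiplying along the chain,
P = 5/6 × 1/6 × 3/4 × 1/2 × 6/7 = 90/2016 = 5/112.

5/112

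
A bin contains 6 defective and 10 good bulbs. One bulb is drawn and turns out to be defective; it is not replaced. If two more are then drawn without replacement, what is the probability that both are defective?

After the first draw, 5 of the remaining 15 bulbs are defective.
P = 5/15 × 4/14 = 20/210 = 2/21.

2/21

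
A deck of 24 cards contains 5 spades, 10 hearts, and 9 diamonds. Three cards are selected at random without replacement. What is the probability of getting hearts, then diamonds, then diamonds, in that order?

Chain rule:
P = 10/24 × 9/23 × 8/22 = 720/12144 = 15/253.

15/253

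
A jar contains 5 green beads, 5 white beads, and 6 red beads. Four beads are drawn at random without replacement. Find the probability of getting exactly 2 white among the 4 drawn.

One ordering (white drawn first) has probability 5/16 × 4/15 × 11/14 × 10/13 = 2200/43680 = 55/1092.
There are C(4,2) = 6 such orderings, each equally likely, so P = 6 × 55/1092 = 55/182.

55/182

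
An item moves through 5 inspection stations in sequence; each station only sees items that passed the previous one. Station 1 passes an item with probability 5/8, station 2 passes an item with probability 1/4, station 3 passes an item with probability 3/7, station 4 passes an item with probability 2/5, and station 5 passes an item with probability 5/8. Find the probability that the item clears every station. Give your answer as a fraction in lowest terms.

15/896

Each stage is reached only if all earlier stages succeed, so
P = 5/8 × 1/4 × 3/7 × 2/5 × 5/8 = 150/8960 = 15/896.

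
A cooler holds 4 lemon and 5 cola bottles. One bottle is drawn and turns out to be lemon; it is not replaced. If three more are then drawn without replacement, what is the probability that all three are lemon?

After the first draw, 3 of the remaining 8 bottles are lemon.
P = 3/8 × 2/7 × 1/6 = 6/336 = 1/56.

1/56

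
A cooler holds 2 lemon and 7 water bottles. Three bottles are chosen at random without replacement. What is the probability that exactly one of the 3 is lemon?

One ordering (lemon drawn first) has probability 2/9 × 7/8 × 6/7 = 84/504 = 1/6.
There are C(3,1) = 3 such orderings, each equally likely, so P = 3 × 1/6 = 1/2.

1/2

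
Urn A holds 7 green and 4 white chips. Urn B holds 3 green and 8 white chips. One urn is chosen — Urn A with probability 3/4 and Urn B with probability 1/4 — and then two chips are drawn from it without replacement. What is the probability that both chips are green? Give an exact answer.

From Urn A: P(both green) = (7/11)(6/10) = 21/55.
From Urn B: P(both green) = (3/11)(2/10) = 3/55.
Total probability = (3/4)(21/55) + (1/4)(3/55) = 3/10.

3/10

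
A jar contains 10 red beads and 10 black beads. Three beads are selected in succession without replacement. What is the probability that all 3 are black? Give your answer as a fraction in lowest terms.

2/19

P(every draw is black) = 10/20 × 9/19 × 8/18 = 720/6840 = 2/19.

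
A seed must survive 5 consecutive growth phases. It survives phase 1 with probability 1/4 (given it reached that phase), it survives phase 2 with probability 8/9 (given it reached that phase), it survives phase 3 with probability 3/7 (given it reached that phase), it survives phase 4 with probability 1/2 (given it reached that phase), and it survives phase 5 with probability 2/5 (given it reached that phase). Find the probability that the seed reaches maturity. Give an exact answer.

2/105

The events are sequential, so multiply the conditional probabilities:
P = 1/4 × 8/9 × 3/7 × 1/2 × 2/5 = 48/2520 = 2/105.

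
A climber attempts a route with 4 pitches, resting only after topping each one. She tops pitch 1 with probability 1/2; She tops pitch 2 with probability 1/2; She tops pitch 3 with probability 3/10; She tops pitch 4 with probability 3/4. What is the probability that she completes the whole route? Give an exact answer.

Each stage is reached only if all earlier stages succeed, so
P = 1/2 × 1/2 × 3/10 × 3/4 = 9/160.

9/160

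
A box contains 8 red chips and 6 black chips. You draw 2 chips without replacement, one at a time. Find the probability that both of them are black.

P = 6/14 × 5/13 = 30/182 = 15/91.

15/91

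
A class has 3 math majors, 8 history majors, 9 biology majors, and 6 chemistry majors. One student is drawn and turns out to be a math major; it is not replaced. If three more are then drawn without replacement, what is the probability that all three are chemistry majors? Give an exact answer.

1/115

With the first student removed, 6 chemistry majors remain out of 25.
P = 6/25 × 5/24 × 4/23 = 120/13800 = 1/115.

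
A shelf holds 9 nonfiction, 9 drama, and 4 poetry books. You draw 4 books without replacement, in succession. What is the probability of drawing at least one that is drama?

120/133

P(no drama) = 13/22 × 12/21 × 11/20 × 10/19 = 17160/175560 = 13/133.
P(at least one) = 1 − 13/133 = 120/133.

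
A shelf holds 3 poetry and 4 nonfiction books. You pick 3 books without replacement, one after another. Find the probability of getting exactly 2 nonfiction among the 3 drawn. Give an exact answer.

18/35

One ordering (nonfiction drawn first) has probability 4/7 × 3/6 × 3/5 = 36/210 = 6/35.
There are C(3,2) = 3 such orderings, each equally likely, so P = 3 × 6/35 = 18/35.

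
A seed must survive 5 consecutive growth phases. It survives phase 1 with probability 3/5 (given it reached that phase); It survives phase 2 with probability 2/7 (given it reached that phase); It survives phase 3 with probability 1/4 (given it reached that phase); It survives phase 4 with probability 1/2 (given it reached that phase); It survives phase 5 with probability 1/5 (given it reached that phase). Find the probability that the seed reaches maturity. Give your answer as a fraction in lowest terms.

Each stage is reached only if all earlier stages succeed, so
P = 3/5 × 2/7 × 1/4 × 1/2 × 1/5 = 6/1400 = 3/700.

3/700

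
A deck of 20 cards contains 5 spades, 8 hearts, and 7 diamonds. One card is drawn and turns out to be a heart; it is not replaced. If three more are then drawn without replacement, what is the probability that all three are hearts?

35/969

With the first card removed, 7 hearts remain out of 19.
P = 7/19 × 6/18 × 5/17 = 210/5814 = 35/969.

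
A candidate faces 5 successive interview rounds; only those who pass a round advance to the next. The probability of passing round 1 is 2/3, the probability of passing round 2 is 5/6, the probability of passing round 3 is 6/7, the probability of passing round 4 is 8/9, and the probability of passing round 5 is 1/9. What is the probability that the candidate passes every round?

80/1701

Each stage is reached only if all earlier stages succeed, so
P = 2/3 × 5/6 × 6/7 × 8/9 × 1/9 = 480/10206 = 80/1701.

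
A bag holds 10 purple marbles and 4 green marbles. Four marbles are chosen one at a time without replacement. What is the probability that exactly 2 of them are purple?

270/1001

One ordering (purple drawn first) has probability 10/14 × 9/13 × 4/12 × 3/11 = 1080/24024 = 45/1001.
There are C(4,2) = 6 such orderings, each equally likely, so P = 6 × 45/1001 = 270/1001.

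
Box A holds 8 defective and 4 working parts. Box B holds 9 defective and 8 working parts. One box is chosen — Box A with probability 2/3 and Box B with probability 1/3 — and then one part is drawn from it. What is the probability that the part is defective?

95/153

From Box A: P(defective) = 8/12.
From Box B: P(defective) = 9/17.
Total probability = (2/3)(8/12) + (1/3)(9/17) = 95/153.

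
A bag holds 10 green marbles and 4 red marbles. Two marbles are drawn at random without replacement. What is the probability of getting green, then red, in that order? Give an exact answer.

Each draw changes the counts, so multiply the conditional probabilities along the sequence:
P = 10/14 × 4/13 = 40/182 = 20/91.

20/91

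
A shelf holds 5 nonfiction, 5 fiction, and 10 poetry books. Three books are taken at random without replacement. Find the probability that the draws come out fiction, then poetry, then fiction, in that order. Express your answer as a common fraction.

5/171

Chain rule:
P = 5/20 × 10/19 × 4/18 = 200/6840 = 5/171.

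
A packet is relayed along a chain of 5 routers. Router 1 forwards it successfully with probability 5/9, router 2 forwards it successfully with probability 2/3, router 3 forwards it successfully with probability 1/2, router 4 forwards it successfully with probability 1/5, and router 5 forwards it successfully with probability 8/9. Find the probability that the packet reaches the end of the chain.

8/243

Each stage is reached only if all earlier stages succeed, so
P = 5/9 × 2/3 × 1/2 × 1/5 × 8/9 = 80/2430 = 8/243.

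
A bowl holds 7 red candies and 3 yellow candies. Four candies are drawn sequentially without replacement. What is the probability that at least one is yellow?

5/6

P(no yellow) = 7/10 × 6/9 × 5/8 × 4/7 = 840/5040 = 1/6.
P(at least one) = 1 − 1/6 = 5/6.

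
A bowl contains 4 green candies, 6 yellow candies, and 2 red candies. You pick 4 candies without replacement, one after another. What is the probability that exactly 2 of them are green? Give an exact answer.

56/165

One ordering (green drawn first) has probability 4/12 × 3/11 × 8/10 × 7/9 = 672/11880 = 28/495.
There are C(4,2) = 6 such orderings, each equally likely, so P = 6 × 28/495 = 56/165.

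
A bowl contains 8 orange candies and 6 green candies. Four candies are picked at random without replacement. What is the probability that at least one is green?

133/143

P(no green) = 8/14 × 7/13 × 6/12 × 5/11 = 1680/24024 = 10/143.
P(at least one) = 1 − 10/143 = 133/143.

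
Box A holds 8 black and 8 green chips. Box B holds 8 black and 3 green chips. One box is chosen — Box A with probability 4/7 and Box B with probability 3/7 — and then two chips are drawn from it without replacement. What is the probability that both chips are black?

58/165

From Box A: P(both black) = (8/16)(7/15) = 7/30.
From Box B: P(both black) = (8/11)(7/10) = 28/55.
Total probability = (4/7)(7/30) + (3/7)(28/55) = 58/165.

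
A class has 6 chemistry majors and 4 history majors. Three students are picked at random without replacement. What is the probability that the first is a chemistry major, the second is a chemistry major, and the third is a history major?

Multiply the probability of each draw given the previous ones:
P = 6/10 × 5/9 × 4/8 = 120/720 = 1/6.

1/6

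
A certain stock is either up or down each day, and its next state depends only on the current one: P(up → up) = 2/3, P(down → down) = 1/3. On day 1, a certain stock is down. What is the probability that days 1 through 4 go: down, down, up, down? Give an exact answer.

2/27

Day 1 is given. For each transition, use the conditional probability from the current state:
P(down | down) = 1/3; P(up | down) = 2/3; P(down | up) = 1/3.
P = 1/3 × 2/3 × 1/3 = 2/27.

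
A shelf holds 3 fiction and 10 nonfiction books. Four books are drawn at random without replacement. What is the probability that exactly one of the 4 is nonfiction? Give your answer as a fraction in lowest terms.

2/143

One ordering (nonfiction drawn first) has probability 10/13 × 3/12 × 2/11 × 1/10 = 60/17160 = 1/286.
There are C(4,1) = 4 such orderings, each equally likely, so P = 4 × 1/286 = 2/143.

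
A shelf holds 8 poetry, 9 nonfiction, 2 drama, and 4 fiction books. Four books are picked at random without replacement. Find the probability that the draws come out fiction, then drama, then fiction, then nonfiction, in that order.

9/8855

Chain rule:
P = 4/23 × 2/22 × 3/21 × 9/20 = 216/212520 = 9/8855.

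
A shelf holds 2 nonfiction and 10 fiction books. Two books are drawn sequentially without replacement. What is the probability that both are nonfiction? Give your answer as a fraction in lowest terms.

1/66

P(every draw is nonfiction) = 2/12 × 1/11 = 2/132 = 1/66.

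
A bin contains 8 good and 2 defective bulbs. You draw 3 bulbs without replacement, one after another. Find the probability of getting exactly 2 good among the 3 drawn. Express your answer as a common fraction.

7/15

One ordering (good drawn first) has probability 8/10 × 7/9 × 2/8 = 112/720 = 7/45.
There are C(3,2) = 3 such orderings, each equally likely, so P = 3 × 7/45 = 7/15.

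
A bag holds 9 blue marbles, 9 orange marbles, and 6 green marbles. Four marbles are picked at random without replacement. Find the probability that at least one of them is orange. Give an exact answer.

441/506

P(no orange) = 15/24 × 14/23 × 13/22 × 12/21 = 32760/255024 = 65/506.
P(at least one) = 1 − 65/506 = 441/506.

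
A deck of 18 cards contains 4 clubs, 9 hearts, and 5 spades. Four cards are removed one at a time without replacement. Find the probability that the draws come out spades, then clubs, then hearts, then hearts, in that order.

1/51

Chain rule:
P = 5/18 × 4/17 × 9/16 × 8/15 = 1440/73440 = 1/51.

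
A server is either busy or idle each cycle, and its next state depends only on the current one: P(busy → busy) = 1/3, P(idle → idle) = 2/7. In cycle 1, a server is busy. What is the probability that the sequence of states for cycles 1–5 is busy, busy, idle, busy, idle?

20/189

Cycle 1 is given. For each transition, use the conditional probability from the current state:
P(busy | busy) = 1/3; P(idle | busy) = 2/3; P(busy | idle) = 5/7; P(idle | busy) = 2/3.
P = 1/3 × 2/3 × 5/7 × 2/3 = 20/189.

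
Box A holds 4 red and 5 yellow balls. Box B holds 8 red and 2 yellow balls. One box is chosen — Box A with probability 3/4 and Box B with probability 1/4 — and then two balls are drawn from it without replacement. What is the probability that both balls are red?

101/360

From Box A: P(both red) = (4/9)(3/8) = 1/6.
From Box B: P(both red) = (8/10)(7/9) = 28/45.
Total probability = (3/4)(1/6) + (1/4)(28/45) = 101/360.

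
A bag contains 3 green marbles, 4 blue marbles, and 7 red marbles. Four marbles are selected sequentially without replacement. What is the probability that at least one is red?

138/143

P(no red) = 7/14 × 6/13 × 5/12 × 4/11 = 840/24024 = 5/143.
P(at least one) = 1 − 5/143 = 138/143.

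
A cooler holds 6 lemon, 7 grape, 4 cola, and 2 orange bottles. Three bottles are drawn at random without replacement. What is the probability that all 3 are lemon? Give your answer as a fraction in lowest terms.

P = 6/19 × 5/18 × 4/17 = 120/5814 = 20/969.

20/969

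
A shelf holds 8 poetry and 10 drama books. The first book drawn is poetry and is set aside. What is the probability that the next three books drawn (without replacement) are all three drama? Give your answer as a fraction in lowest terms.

3/17

With the first book removed, 10 drama remain out of 17.
P = 10/17 × 9/16 × 8/15 = 720/4080 = 3/17.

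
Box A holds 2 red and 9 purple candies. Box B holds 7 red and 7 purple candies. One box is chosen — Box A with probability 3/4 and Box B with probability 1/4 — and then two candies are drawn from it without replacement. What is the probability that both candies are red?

51/715

From Box A: P(both red) = (2/11)(1/10) = 1/55.
From Box B: P(both red) = (7/14)(6/13) = 3/13.
Total probability = (3/4)(1/55) + (1/4)(3/13) = 51/715.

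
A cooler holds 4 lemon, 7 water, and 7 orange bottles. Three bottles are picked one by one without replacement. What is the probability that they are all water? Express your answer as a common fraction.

P(every draw is water) = 7/18 × 6/17 × 5/16 = 210/4896 = 35/816.

35/816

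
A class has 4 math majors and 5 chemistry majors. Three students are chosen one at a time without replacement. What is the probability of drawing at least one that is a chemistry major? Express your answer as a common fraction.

P(no chemistry majors) = 4/9 × 3/8 × 2/7 = 24/504 = 1/21.
P(at least one) = 1 − 1/21 = 20/21.

20/21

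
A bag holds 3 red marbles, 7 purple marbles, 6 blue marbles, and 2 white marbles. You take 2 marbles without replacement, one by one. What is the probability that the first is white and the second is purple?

7/153

Chain rule:
P = 2/18 × 7/17 = 14/306 = 7/153.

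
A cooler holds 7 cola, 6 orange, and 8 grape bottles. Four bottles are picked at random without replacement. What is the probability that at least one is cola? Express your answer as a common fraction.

P(no cola) = 14/21 × 13/20 × 12/19 × 11/18 = 24024/143640 = 143/855.
P(at least one) = 1 − 143/855 = 712/855.

712/855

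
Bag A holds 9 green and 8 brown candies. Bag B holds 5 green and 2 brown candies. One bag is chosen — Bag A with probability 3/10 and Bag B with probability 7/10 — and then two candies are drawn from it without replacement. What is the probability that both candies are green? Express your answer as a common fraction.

From Bag A: P(both green) = (9/17)(8/16) = 9/34.
From Bag B: P(both green) = (5/7)(4/6) = 10/21.
Total probability = (3/10)(9/34) + (7/10)(10/21) = 421/1020.

421/1020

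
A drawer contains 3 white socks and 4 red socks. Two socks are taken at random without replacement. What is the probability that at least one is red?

P(no red) = 3/7 × 2/6 = 6/42 = 1/7.
P(at least one) = 1 − 1/7 = 6/7.

6/7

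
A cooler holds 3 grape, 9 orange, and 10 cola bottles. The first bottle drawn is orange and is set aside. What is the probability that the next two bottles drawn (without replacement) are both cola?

3/14

After the first draw, 10 of the remaining 21 bottles are cola.
P = 10/21 × 9/20 = 90/420 = 3/14.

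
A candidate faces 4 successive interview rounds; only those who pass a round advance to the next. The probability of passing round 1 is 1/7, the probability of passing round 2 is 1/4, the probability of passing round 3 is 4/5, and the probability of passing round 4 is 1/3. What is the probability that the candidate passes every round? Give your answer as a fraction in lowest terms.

The events are sequential, so multiply the conditional probabilities:
P = 1/7 × 1/4 × 4/5 × 1/3 = 4/420 = 1/105.

1/105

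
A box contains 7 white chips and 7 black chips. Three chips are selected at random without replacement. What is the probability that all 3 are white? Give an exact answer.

5/52

P(all white) = 7/14 × 6/13 × 5/12 = 210/2184 = 5/52.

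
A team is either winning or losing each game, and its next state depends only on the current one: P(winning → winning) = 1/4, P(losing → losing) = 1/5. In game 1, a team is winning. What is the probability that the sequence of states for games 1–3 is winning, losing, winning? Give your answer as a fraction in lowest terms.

3/5

Game 1 is given. For each transition, use the conditional probability from the current state:
P(losing | winning) = 3/4; P(winning | losing) = 4/5.
P = 3/4 × 4/5 = 12/20 = 3/5.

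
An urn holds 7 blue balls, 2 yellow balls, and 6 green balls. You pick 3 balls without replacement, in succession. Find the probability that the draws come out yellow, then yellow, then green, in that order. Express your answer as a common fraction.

2/455

Each draw changes the counts, so multiply the conditional probabilities along the sequence:
P = 2/15 × 1/14 × 6/13 = 12/2730 = 2/455.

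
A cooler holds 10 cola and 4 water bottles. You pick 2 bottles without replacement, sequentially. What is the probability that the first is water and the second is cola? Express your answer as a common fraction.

20/91

Each draw changes the counts, so multiply the conditional probabilities along the sequence:
P = 4/14 × 10/13 = 40/182 = 20/91.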